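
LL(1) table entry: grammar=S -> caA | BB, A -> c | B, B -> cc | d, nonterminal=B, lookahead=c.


For [B, c]: 'c' ∈ FIRST(cc)
Entry: B -> cc


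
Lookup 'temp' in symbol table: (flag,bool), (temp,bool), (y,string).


Lookup 'temp' → type bool


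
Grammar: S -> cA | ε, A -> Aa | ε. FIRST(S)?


Per alternative of S: FIRST(cA) = {c}; FIRST(ε) = {ε}
FIRST(S) = {c, ε}


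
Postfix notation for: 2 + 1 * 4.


* has higher precedence, evaluate 1*4 first
Postfix: 2 1 4 * +


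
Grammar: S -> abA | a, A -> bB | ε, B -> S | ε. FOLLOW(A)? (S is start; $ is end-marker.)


$ ∈ FOLLOW(S). For each A -> αBβ: add FIRST(β)\{ε} to FOLLOW(B); if β nullable, add FOLLOW(A).
FOLLOW(A) = {$}


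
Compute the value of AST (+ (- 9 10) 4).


Evaluate inner: (- 9 10) = -1
Evaluate root: (+ -1 4) = 3
Result: 3


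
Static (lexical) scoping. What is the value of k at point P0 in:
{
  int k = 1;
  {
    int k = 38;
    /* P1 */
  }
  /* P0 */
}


k declared in the same block as P0
k = 1


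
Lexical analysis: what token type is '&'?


Pattern: operator symbol
Type: OPERATOR


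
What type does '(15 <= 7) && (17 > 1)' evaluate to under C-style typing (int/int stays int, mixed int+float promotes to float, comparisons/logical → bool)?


Operand types: bool && bool
Rule: logical operators take bool operands and yield bool
Result type: bool


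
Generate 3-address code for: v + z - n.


Break into single-operator statements:
t1 = v + z
t2 = t1 - n


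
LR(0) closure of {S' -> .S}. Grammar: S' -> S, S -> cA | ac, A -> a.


Start: S' -> .S
For each item with dot before a nonterminal B, add B -> .γ for every B-production
Closure: [S' -> .S, S -> .cA, S -> .ac]


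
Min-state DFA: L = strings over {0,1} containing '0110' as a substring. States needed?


KMP-style automaton: 4 progress states + 1 absorbing accept = 5
Minimal DFA: 5 states


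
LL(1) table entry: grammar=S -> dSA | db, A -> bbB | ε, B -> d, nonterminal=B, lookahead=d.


For [B, d]: 'd' ∈ FIRST(d)
Entry: B -> d


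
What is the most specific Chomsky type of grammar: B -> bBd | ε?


Single nonterminal LHS, but b^n d^n is not regular
Classification: Type 2 (Context-Free)


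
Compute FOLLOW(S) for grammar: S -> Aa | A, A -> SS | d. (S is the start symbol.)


$ ∈ FOLLOW(S). For each A -> αBβ: add FIRST(β)\{ε} to FOLLOW(B); if β nullable, add FOLLOW(A).
FOLLOW(S) = {$, a, d}


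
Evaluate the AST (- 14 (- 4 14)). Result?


Evaluate inner: (- 4 14) = -10
Evaluate root: (- 14 -10) = 24
Result: 24


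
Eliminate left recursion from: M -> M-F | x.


Left-recursive alternatives: M-F; non-recursive: x
Introduce M': M -> xM', M' -> -FM' | ε


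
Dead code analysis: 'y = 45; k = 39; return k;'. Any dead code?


y is assigned but never read
Dead: 'y = 45'


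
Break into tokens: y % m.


Scan left to right, longest-match per lexeme
Tokens: ID(y), OP(%), ID(m)


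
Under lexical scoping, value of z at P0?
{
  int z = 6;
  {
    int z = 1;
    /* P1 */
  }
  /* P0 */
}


z declared in the same block as P0
z = 6


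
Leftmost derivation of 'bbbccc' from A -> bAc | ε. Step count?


Derivation: A => bAc => bbAcc => bbbAccc => bbbccc
Steps: 4


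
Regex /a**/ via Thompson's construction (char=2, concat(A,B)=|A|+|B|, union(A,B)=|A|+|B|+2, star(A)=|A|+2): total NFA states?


Syntax tree has 1 char leaf(s), 0 union(s), 2 star(s)
chars contribute 1×2 = 2; each union adds +2; each star adds +2
Total: 2 + 0 + 4 = 6 states


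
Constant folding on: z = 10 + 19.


10 + 19 = 29 at compile time
Optimized: z = 29


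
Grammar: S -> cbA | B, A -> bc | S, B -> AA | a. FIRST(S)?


Per alternative of S: FIRST(cbA) = {c}; FIRST(B) = {a, b, c}
FIRST(S) = {a, b, c}


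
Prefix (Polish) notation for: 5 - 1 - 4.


left-to-right (same/higher precedence on left): tree is (- (- 5 1) 4)
Prefix: - - 5 1 4


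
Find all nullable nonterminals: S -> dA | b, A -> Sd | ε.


A nonterminal is nullable iff some alternative derives ε (directly, or every symbol in it is nullable)
Nullable: {A}


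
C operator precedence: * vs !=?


'*' is multiplicative (level 10); '!=' is equality (level 6)
Higher level binds tighter
'*' has higher precedence than '!='


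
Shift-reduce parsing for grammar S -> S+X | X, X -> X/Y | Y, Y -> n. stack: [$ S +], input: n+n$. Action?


no handle ('S+' is not any RHS); shift 'n'
Action: shift


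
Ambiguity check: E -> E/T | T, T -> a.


precedence layered via separate nonterminal T: deterministic
Unambiguous


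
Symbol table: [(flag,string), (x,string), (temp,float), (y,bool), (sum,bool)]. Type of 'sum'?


Lookup 'sum' → type bool


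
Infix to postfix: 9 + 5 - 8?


Left to right (same or higher precedence on left)
Postfix: 9 5 + 8 -


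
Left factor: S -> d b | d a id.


Common prefix: 'd'
Factored: S -> d S', S' -> b | a id


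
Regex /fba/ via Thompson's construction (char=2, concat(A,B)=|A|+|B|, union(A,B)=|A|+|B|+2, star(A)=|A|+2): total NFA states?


Syntax tree has 3 char leaf(s), 0 union(s), 0 star(s)
chars contribute 3×2 = 6; each union adds +2; each star adds +2
Total: 6 + 0 + 0 = 6 states


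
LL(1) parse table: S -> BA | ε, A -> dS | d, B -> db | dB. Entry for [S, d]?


For [S, d]: 'd' ∈ FIRST(BA)
Entry: S -> BA


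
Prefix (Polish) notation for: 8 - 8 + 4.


left-to-right (same/higher precedence on left): tree is (+ (- 8 8) 4)
Prefix: + - 8 8 4


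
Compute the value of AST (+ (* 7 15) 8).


Evaluate inner: (* 7 15) = 105
Evaluate root: (+ 105 8) = 113
Result: 113


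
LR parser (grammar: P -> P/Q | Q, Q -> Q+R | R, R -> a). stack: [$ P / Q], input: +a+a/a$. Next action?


'+' can extend Q; shift to build Q -> Q+R
Action: shift


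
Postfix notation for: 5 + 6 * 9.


* has higher precedence, evaluate 6*9 first
Postfix: 5 6 9 * +


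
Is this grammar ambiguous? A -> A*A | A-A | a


'a*a-a' has two parse trees (no precedence encoded between * and -)
Ambiguous


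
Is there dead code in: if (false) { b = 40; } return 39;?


condition is constant false, so the whole block is unreachable
Dead: 'if (false) { b = 40; }'


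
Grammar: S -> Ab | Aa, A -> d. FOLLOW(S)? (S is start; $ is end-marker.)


$ ∈ FOLLOW(S). For each A -> αBβ: add FIRST(β)\{ε} to FOLLOW(B); if β nullable, add FOLLOW(A).
FOLLOW(S) = {$}


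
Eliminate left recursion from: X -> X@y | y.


Left-recursive alternatives: X@y; non-recursive: y
Introduce X': X -> yX', X' -> @yX' | ε


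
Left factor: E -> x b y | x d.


Common prefix: 'x'
Factored: E -> x E', E' -> b y | d


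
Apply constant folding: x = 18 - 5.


18 - 5 = 13 at compile time
Optimized: x = 13


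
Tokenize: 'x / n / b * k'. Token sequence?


Scan left to right, longest-match per lexeme
Tokens: ID(x), OP(/), ID(n), OP(/), ID(b), OP(*), ID(k)


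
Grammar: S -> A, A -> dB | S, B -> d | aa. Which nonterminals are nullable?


A nonterminal is nullable iff some alternative derives ε (directly, or every symbol in it is nullable)
Nullable: {}


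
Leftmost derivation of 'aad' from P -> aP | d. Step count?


Derivation: P => aP => aaP => aad
Steps: 3


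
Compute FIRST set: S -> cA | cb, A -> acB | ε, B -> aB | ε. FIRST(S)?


Per alternative of S: FIRST(cA) = {c}; FIRST(cb) = {c}
FIRST(S) = {c}


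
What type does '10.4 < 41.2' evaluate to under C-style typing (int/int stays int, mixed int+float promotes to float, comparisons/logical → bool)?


Operand types: float < float
Rule: comparison yields bool
Result type: bool


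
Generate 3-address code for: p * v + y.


Break into single-operator statements:
t1 = p * v
t2 = t1 + y


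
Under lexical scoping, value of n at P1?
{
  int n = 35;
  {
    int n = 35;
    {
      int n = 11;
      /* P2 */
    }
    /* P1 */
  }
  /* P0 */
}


n declared in the same block as P1
n = 35


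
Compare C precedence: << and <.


'<<' is shift (level 8); '<' is relational (level 7)
Higher level binds tighter
'<<' has higher precedence than '<'


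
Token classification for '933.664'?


Pattern: digits with a decimal point
Type: FLOAT_LITERAL


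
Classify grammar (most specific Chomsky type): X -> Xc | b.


Left-linear: every RHS is a terminal or one nonterminal followed by a terminal
Classification: Type 3 (Regular)


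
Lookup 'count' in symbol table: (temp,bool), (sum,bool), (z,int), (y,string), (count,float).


Lookup 'count' → type float


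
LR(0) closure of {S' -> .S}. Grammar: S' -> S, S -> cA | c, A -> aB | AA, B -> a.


Start: S' -> .S
For each item with dot before a nonterminal B, add B -> .γ for every B-production
Closure: [S' -> .S, S -> .cA, S -> .c]


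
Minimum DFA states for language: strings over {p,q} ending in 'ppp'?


Track the longest suffix of input matching a prefix of 'ppp': 4 classes (prefixes of length 0..3)
Minimal DFA: 4 states


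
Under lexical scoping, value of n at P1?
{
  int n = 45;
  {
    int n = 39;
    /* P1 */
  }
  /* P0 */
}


n declared in the same block as P1
n = 39


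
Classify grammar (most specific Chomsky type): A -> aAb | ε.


Single nonterminal LHS, but a^n b^n is not regular
Classification: Type 2 (Context-Free)


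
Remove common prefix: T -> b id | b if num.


Common prefix: 'b'
Factored: T -> b T', T' -> id | if num


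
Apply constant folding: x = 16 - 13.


16 - 13 = 3 at compile time
Optimized: x = 3


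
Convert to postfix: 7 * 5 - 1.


Left to right (same or higher precedence on left)
Postfix: 7 5 * 1 -


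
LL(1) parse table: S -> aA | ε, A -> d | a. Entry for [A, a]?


For [A, a]: 'a' ∈ FIRST(a)
Entry: A -> a


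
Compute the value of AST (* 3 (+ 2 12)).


Evaluate inner: (+ 2 12) = 14
Evaluate root: (* 3 14) = 42
Result: 42


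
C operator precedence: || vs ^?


'^' is bitwise XOR (level 4); '||' is logical OR (level 1)
Higher level binds tighter
'^' has higher precedence than '||'


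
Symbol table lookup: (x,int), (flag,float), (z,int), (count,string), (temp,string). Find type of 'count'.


Lookup 'count' → type string


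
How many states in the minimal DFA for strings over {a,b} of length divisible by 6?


Track length mod 6: states 0..5, accept at 0
Minimal DFA: 6 states


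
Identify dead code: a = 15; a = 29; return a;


first assignment to a is overwritten before any read
Dead: 'a = 15'


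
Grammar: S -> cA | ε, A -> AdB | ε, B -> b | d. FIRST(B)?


Per alternative of B: FIRST(b) = {b}; FIRST(d) = {d}
FIRST(B) = {b, d}


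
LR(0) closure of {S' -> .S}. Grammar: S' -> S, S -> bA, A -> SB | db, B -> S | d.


Start: S' -> .S
For each item with dot before a nonterminal B, add B -> .γ for every B-production
Closure: [S' -> .S, S -> .bA]


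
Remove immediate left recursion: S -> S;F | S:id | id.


Left-recursive alternatives: S;F, S:id; non-recursive: id
Introduce S': S -> idS', S' -> ;FS' | :idS' | ε


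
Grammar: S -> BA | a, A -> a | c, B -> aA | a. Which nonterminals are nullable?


A nonterminal is nullable iff some alternative derives ε (directly, or every symbol in it is nullable)
Nullable: {}


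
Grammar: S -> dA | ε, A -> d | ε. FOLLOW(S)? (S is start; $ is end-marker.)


$ ∈ FOLLOW(S). For each A -> αBβ: add FIRST(β)\{ε} to FOLLOW(B); if β nullable, add FOLLOW(A).
FOLLOW(S) = {$}


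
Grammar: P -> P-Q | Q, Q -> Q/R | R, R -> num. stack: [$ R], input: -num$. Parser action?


'R' (not preceded by Q/) is the handle for Q -> R
Action: reduce (Q -> R)


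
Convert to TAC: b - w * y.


Break into single-operator statements:
t1 = w * y
t2 = b - t1


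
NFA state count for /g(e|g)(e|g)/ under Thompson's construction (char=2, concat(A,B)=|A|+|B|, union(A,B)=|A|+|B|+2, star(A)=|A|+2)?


Syntax tree has 5 char leaf(s), 2 union(s), 0 star(s)
chars contribute 5×2 = 10; each union adds +2; each star adds +2
Total: 10 + 4 + 0 = 14 states


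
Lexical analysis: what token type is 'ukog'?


Pattern: letter/underscore followed by alphanumerics, not a keyword
Type: IDENTIFIER


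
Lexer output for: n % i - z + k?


Scan left to right, longest-match per lexeme
Tokens: ID(n), OP(%), ID(i), OP(-), ID(z), OP(+), ID(k)


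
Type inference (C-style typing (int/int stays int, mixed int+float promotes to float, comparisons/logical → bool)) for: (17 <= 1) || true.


Operand types: bool || bool
Rule: logical operators take bool operands and yield bool
Result type: bool


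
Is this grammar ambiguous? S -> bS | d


right-linear, alternatives start with distinct terminals 'b' vs 'd': unique leftmost derivation
Unambiguous


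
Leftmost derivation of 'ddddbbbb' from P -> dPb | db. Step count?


Derivation: P => dPb => ddPbb => dddPbbb => ddddbbbb
Steps: 4


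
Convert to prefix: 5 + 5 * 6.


'*' binds tighter: tree is (+ 5 (* 5 6))
Prefix: + 5 * 5 6


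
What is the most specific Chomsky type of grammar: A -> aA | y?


Right-linear: every RHS is a terminal or a terminal followed by one nonterminal
Classification: Type 3 (Regular)


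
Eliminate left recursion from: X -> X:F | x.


Left-recursive alternatives: X:F; non-recursive: x
Introduce X': X -> xX', X' -> :FX' | ε


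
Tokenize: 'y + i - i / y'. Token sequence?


Scan left to right, longest-match per lexeme
Tokens: ID(y), OP(+), ID(i), OP(-), ID(i), OP(/), ID(y)


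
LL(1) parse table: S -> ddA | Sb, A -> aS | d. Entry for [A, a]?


For [A, a]: 'a' ∈ FIRST(aS)
Entry: A -> aS


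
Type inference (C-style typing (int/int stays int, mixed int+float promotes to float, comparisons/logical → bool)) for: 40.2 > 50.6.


Operand types: float > float
Rule: comparison yields bool
Result type: bool


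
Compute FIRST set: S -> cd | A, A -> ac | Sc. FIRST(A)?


Per alternative of A: FIRST(ac) = {a}; FIRST(Sc) = {a, c}
FIRST(A) = {a, c}


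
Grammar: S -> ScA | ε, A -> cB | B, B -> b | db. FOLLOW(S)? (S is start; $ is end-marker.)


$ ∈ FOLLOW(S). For each A -> αBβ: add FIRST(β)\{ε} to FOLLOW(B); if β nullable, add FOLLOW(A).
FOLLOW(S) = {$, c}


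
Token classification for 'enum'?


Pattern: reserved word
Type: KEYWORD


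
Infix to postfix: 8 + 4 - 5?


Left to right (same or higher precedence on left)
Postfix: 8 4 + 5 -


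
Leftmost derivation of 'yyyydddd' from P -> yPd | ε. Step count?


Derivation: P => yPd => yyPdd => yyyPddd => yyyyPdddd => yyyydddd
Steps: 5


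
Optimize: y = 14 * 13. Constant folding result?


14 * 13 = 182 at compile time
Optimized: y = 182


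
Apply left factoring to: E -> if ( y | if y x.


Common prefix: 'if'
Factored: E -> if E', E' -> ( y | y x


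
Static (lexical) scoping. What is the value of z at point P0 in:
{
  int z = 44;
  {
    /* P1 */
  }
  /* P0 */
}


z declared in the same block as P0
z = 44


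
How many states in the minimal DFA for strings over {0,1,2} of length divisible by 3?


Track length mod 3: states 0..2, accept at 0
Minimal DFA: 3 states


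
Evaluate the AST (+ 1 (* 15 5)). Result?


Evaluate inner: (* 15 5) = 75
Evaluate root: (+ 1 75) = 76
Result: 76


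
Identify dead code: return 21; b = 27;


statement follows a return and is unreachable
Dead: 'b = 27'


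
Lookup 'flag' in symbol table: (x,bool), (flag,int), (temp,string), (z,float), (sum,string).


Lookup 'flag' → type int


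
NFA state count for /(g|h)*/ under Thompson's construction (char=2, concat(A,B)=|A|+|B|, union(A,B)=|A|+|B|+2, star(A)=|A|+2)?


Syntax tree has 2 char leaf(s), 1 union(s), 1 star(s)
chars contribute 2×2 = 4; each union adds +2; each star adds +2
Total: 4 + 2 + 2 = 8 states


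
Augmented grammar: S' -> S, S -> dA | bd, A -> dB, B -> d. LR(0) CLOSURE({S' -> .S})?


Start: S' -> .S
For each item with dot before a nonterminal B, add B -> .γ for every B-production
Closure: [S' -> .S, S -> .dA, S -> .bd]


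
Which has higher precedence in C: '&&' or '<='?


'<=' is relational (level 7); '&&' is logical AND (level 2)
Higher level binds tighter
'<=' has higher precedence than '&&'


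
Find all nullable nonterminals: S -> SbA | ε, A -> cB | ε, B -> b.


A nonterminal is nullable iff some alternative derives ε (directly, or every symbol in it is nullable)
Nullable: {A, S}


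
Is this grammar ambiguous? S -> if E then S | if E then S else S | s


dangling else: 'if E then if E then s else s' parses two ways
Ambiguous


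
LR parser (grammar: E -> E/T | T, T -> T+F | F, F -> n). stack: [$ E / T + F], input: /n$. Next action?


handle 'T+F' on top
Action: reduce (T -> T+F)


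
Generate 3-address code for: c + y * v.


Break into single-operator statements:
t1 = y * v
t2 = c + t1


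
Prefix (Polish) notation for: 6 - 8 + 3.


left-to-right (same/higher precedence on left): tree is (+ (- 6 8) 3)
Prefix: + - 6 8 3


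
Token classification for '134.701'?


Pattern: digits with a decimal point
Type: FLOAT_LITERAL


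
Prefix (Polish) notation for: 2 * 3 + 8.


left-to-right (same/higher precedence on left): tree is (+ (* 2 3) 8)
Prefix: + * 2 3 8


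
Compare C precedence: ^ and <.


'<' is relational (level 7); '^' is bitwise XOR (level 4)
Higher level binds tighter
'<' has higher precedence than '^'


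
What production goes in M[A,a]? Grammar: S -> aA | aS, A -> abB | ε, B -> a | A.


For [A, a]: 'a' ∈ FIRST(abB)
Entry: A -> abB


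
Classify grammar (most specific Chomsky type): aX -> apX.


LHS has context (more than one symbol) and |LHS| ≤ |RHS|
Classification: Type 1 (Context-Sensitive)


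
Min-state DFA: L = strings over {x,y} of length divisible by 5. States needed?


Track length mod 5: states 0..4, accept at 0
Minimal DFA: 5 states


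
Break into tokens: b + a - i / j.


Scan left to right, longest-match per lexeme
Tokens: ID(b), OP(+), ID(a), OP(-), ID(i), OP(/), ID(j)


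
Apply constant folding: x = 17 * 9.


17 * 9 = 153 at compile time
Optimized: x = 153


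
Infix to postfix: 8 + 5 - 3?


Left to right (same or higher precedence on left)
Postfix: 8 5 + 3 -


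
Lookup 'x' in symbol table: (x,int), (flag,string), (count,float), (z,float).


Lookup 'x' → type int


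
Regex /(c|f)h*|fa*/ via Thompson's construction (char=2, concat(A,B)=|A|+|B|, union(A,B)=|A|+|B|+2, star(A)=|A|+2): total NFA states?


Syntax tree has 5 char leaf(s), 2 union(s), 2 star(s)
chars contribute 5×2 = 10; each union adds +2; each star adds +2
Total: 10 + 4 + 4 = 18 states


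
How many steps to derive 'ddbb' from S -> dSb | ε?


Derivation: S => dSb => ddSbb => ddbb
Steps: 3


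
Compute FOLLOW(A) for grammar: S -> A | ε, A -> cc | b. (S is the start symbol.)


$ ∈ FOLLOW(S). For each A -> αBβ: add FIRST(β)\{ε} to FOLLOW(B); if β nullable, add FOLLOW(A).
FOLLOW(A) = {$}


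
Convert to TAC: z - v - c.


Break into single-operator statements:
t1 = z - v
t2 = t1 - c


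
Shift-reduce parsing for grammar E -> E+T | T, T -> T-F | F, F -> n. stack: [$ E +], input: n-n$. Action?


no handle ('E+' is not any RHS); shift 'n'
Action: shift


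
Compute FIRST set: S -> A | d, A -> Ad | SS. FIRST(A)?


Per alternative of A: FIRST(Ad) = {d}; FIRST(SS) = {d}
FIRST(A) = {d}


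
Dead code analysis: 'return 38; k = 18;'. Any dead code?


statement follows a return and is unreachable
Dead: 'k = 18'


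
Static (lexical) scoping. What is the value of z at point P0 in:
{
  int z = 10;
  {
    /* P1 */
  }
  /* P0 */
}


z declared in the same block as P0
z = 10


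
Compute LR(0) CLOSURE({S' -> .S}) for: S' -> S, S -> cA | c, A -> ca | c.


Start: S' -> .S
For each item with dot before a nonterminal B, add B -> .γ for every B-production
Closure: [S' -> .S, S -> .cA, S -> .c]


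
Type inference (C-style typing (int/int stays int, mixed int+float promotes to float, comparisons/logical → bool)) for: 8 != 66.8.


Operand types: int != float
Rule: comparison yields bool
Result type: bool


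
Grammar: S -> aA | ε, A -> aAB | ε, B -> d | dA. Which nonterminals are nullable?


A nonterminal is nullable iff some alternative derives ε (directly, or every symbol in it is nullable)
Nullable: {A, S}


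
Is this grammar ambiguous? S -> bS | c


right-linear, alternatives start with distinct terminals 'b' vs 'c': unique leftmost derivation
Unambiguous


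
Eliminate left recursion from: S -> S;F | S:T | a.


Left-recursive alternatives: S;F, S:T; non-recursive: a
Introduce S': S -> aS', S' -> ;FS' | :TS' | ε


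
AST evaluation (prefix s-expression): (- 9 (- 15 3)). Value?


Evaluate inner: (- 15 3) = 12
Evaluate root: (- 9 12) = -3
Result: -3


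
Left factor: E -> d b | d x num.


Common prefix: 'd'
Factored: E -> d E', E' -> b | x num


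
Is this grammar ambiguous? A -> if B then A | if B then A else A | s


dangling else: 'if B then if B then s else s' parses two ways
Ambiguous


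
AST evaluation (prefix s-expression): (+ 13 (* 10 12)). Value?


Evaluate inner: (* 10 12) = 120
Evaluate root: (+ 13 120) = 133
Result: 133


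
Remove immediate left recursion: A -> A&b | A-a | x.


Left-recursive alternatives: A&b, A-a; non-recursive: x
Introduce A': A -> xA', A' -> &bA' | -aA' | ε


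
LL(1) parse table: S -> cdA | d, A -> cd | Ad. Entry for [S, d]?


For [S, d]: 'd' ∈ FIRST(d)
Entry: S -> d


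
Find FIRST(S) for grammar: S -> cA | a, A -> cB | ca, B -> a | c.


Per alternative of S: FIRST(cA) = {c}; FIRST(a) = {a}
FIRST(S) = {a, c}


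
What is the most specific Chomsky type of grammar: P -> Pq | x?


Left-linear: every RHS is a terminal or one nonterminal followed by a terminal
Classification: Type 3 (Regular)


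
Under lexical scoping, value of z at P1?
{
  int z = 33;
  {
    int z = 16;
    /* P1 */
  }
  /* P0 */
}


z declared in the same block as P1
z = 16


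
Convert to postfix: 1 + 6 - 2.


Left to right (same or higher precedence on left)
Postfix: 1 6 + 2 -


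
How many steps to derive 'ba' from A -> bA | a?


Derivation: A => bA => ba
Steps: 2


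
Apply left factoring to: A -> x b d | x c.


Common prefix: 'x'
Factored: A -> x A', A' -> b d | c


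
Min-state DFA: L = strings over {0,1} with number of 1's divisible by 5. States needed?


Track (count of 1) mod 5: states 0..4, accept at 0
Minimal DFA: 5 states


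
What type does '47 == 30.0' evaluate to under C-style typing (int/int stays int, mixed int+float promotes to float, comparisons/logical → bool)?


Operand types: int == float
Rule: comparison yields bool
Result type: bool


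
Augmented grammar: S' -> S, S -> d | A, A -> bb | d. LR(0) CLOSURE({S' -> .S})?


Start: S' -> .S
For each item with dot before a nonterminal B, add B -> .γ for every B-production
Closure: [S' -> .S, S -> .d, S -> .A, A -> .bb, A -> .d]


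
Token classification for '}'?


Pattern: delimiter/punctuation
Type: PUNCTUATION


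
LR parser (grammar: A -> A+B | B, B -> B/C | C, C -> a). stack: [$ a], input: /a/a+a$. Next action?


'a' on top is the handle for C -> a
Action: reduce (C -> a)


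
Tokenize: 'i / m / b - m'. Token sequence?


Scan left to right, longest-match per lexeme
Tokens: ID(i), OP(/), ID(m), OP(/), ID(b), OP(-), ID(m)


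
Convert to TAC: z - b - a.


Break into single-operator statements:
t1 = z - b
t2 = t1 - a


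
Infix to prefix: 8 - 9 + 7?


left-to-right (same/higher precedence on left): tree is (+ (- 8 9) 7)
Prefix: + - 8 9 7


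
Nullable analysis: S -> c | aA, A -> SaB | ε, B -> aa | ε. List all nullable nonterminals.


A nonterminal is nullable iff some alternative derives ε (directly, or every symbol in it is nullable)
Nullable: {A, B}


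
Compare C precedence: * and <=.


'*' is multiplicative (level 10); '<=' is relational (level 7)
Higher level binds tighter
'*' has higher precedence than '<='


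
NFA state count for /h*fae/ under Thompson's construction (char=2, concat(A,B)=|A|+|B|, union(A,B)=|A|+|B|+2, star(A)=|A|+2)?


Syntax tree has 4 char leaf(s), 0 union(s), 1 star(s)
chars contribute 4×2 = 8; each union adds +2; each star adds +2
Total: 8 + 0 + 2 = 10 states


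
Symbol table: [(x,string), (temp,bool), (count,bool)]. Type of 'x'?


Lookup 'x' → type string


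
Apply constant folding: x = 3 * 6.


3 * 6 = 18 at compile time
Optimized: x = 18


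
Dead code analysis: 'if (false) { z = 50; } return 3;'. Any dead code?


condition is constant false, so the whole block is unreachable
Dead: 'if (false) { z = 50; }'


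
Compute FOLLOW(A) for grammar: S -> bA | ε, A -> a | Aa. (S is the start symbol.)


$ ∈ FOLLOW(S). For each A -> αBβ: add FIRST(β)\{ε} to FOLLOW(B); if β nullable, add FOLLOW(A).
FOLLOW(A) = {$, a}


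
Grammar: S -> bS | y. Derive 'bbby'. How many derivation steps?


Derivation: S => bS => bbS => bbbS => bbby
Steps: 4


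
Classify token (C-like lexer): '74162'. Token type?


Pattern: digits only
Type: INTEGER_LITERAL


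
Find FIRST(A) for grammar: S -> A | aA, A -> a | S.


Per alternative of A: FIRST(a) = {a}; FIRST(S) = {a}
FIRST(A) = {a}


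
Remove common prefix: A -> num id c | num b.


Common prefix: 'num'
Factored: A -> num A', A' -> id c | b


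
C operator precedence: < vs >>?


'>>' is shift (level 8); '<' is relational (level 7)
Higher level binds tighter
'>>' has higher precedence than '<'


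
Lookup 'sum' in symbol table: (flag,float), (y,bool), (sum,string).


Lookup 'sum' → type string


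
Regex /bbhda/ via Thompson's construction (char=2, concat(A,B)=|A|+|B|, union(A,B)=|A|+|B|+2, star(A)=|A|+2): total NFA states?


Syntax tree has 5 char leaf(s), 0 union(s), 0 star(s)
chars contribute 5×2 = 10; each union adds +2; each star adds +2
Total: 10 + 0 + 0 = 10 states


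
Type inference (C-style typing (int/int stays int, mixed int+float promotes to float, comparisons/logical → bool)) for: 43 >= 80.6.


Operand types: int >= float
Rule: comparison yields bool
Result type: bool


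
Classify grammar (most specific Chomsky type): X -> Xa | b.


Left-linear: every RHS is a terminal or one nonterminal followed by a terminal
Classification: Type 3 (Regular)


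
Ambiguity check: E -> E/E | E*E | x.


'x/x*x' has two parse trees (no precedence encoded between / and *)
Ambiguous


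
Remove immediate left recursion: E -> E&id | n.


Left-recursive alternatives: E&id; non-recursive: n
Introduce E': E -> nE', E' -> &idE' | ε


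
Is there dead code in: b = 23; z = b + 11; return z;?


b is read by z's definition; z is returned
No dead code


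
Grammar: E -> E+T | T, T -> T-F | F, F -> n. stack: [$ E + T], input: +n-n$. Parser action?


handle 'E+T' on top; lookahead ∈ FOLLOW(E) = {+, $}
Action: reduce (E -> E+T)


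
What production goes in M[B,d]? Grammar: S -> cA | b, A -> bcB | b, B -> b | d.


For [B, d]: 'd' ∈ FIRST(d)
Entry: B -> d


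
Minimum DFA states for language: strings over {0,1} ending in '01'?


Track the longest suffix of input matching a prefix of '01': 3 classes (prefixes of length 0..2)
Minimal DFA: 3 states


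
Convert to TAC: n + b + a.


Break into single-operator statements:
t1 = n + b
t2 = t1 + a


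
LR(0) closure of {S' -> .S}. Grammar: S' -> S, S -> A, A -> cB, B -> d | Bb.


Start: S' -> .S
For each item with dot before a nonterminal B, add B -> .γ for every B-production
Closure: [S' -> .S, S -> .A, A -> .cB]


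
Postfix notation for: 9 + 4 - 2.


Left to right (same or higher precedence on left)
Postfix: 9 4 + 2 -


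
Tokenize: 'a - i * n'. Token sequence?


Scan left to right, longest-match per lexeme
Tokens: ID(a), OP(-), ID(i), OP(*), ID(n)


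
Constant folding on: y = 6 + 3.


6 + 3 = 9 at compile time
Optimized: y = 9


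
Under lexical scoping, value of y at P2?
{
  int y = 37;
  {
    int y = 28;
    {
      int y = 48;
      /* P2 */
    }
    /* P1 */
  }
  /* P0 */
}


y declared in the same block as P2
y = 48


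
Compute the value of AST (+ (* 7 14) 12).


Evaluate inner: (* 7 14) = 98
Evaluate root: (+ 98 12) = 110
Result: 110


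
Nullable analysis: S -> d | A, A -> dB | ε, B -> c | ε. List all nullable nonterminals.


A nonterminal is nullable iff some alternative derives ε (directly, or every symbol in it is nullable)
Nullable: {A, B, S}


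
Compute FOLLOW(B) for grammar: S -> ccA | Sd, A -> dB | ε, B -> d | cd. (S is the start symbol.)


$ ∈ FOLLOW(S). For each A -> αBβ: add FIRST(β)\{ε} to FOLLOW(B); if β nullable, add FOLLOW(A).
FOLLOW(B) = {$, d}


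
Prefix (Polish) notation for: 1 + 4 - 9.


left-to-right (same/higher precedence on left): tree is (- (+ 1 4) 9)
Prefix: - + 1 4 9


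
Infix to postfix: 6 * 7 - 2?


Left to right (same or higher precedence on left)
Postfix: 6 7 * 2 -


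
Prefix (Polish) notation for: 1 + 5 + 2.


left-to-right (same/higher precedence on left): tree is (+ (+ 1 5) 2)
Prefix: + + 1 5 2


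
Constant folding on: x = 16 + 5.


16 + 5 = 21 at compile time
Optimized: x = 21


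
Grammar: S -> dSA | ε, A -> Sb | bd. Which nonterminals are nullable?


A nonterminal is nullable iff some alternative derives ε (directly, or every symbol in it is nullable)
Nullable: {S}


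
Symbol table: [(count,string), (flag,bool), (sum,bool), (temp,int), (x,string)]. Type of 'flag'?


Lookup 'flag' → type bool


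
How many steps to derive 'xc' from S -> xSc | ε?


Derivation: S => xSc => xc
Steps: 2


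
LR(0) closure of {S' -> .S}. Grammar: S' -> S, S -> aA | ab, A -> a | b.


Start: S' -> .S
For each item with dot before a nonterminal B, add B -> .γ for every B-production
Closure: [S' -> .S, S -> .aA, S -> .ab]


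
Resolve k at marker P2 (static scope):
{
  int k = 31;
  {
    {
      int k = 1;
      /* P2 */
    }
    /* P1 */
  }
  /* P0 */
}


k declared in the same block as P2
k = 1


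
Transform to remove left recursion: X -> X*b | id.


Left-recursive alternatives: X*b; non-recursive: id
Introduce X': X -> idX', X' -> *bX' | ε


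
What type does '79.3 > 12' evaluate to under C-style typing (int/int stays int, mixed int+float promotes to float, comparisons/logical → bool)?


Operand types: float > int
Rule: comparison yields bool
Result type: bool


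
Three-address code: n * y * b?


Break into single-operator statements:
t1 = n * y
t2 = t1 * b


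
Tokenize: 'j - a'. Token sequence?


Scan left to right, longest-match per lexeme
Tokens: ID(j), OP(-), ID(a)


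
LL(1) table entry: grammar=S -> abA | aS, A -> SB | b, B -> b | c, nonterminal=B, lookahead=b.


For [B, b]: 'b' ∈ FIRST(b)
Entry: B -> b


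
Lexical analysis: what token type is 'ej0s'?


Pattern: letter/underscore followed by alphanumerics, not a keyword
Type: IDENTIFIER


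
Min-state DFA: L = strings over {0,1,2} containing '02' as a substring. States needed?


KMP-style automaton: 2 progress states + 1 absorbing accept = 3
Minimal DFA: 3 states


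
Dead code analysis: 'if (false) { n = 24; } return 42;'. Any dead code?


condition is constant false, so the whole block is unreachable
Dead: 'if (false) { n = 24; }'


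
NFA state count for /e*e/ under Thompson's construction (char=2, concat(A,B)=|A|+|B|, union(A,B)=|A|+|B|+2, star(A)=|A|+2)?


Syntax tree has 2 char leaf(s), 0 union(s), 1 star(s)
chars contribute 2×2 = 4; each union adds +2; each star adds +2
Total: 4 + 0 + 2 = 6 states


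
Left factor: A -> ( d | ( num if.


Common prefix: '('
Factored: A -> ( A', A' -> d | num if


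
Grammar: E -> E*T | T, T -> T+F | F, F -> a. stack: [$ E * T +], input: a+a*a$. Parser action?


no handle; shift 'a'
Action: shift


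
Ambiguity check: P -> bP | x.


right-linear, alternatives start with distinct terminals 'b' vs 'x': unique leftmost derivation
Unambiguous


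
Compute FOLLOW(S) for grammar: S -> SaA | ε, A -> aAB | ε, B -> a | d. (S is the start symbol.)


$ ∈ FOLLOW(S). For each A -> αBβ: add FIRST(β)\{ε} to FOLLOW(B); if β nullable, add FOLLOW(A).
FOLLOW(S) = {$, a}


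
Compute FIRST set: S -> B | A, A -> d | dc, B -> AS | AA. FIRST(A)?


Per alternative of A: FIRST(d) = {d}; FIRST(dc) = {d}
FIRST(A) = {d}


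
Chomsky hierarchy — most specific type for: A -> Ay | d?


Left-linear: every RHS is a terminal or one nonterminal followed by a terminal
Classification: Type 3 (Regular)


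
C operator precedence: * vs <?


'*' is multiplicative (level 10); '<' is relational (level 7)
Higher level binds tighter
'*' has higher precedence than '<'


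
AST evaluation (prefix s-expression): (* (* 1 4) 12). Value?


Evaluate inner: (* 1 4) = 4
Evaluate root: (* 4 12) = 48
Result: 48


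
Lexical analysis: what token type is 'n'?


Pattern: letter/underscore followed by alphanumerics, not a keyword
Type: IDENTIFIER


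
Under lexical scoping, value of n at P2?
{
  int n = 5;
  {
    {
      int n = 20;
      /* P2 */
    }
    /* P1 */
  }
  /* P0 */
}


n declared in the same block as P2
n = 20


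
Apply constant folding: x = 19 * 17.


19 * 17 = 323 at compile time
Optimized: x = 323


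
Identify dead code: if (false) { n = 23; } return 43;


condition is constant false, so the whole block is unreachable
Dead: 'if (false) { n = 23; }'


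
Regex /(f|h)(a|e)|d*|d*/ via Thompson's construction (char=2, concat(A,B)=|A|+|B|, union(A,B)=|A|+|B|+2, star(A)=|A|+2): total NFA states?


Syntax tree has 6 char leaf(s), 4 union(s), 2 star(s)
chars contribute 6×2 = 12; each union adds +2; each star adds +2
Total: 12 + 8 + 4 = 24 states


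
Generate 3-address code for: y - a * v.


Break into single-operator statements:
t1 = a * v
t2 = y - t1


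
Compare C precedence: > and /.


'/' is multiplicative (level 10); '>' is relational (level 7)
Higher level binds tighter
'/' has higher precedence than '>'


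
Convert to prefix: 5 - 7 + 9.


left-to-right (same/higher precedence on left): tree is (+ (- 5 7) 9)
Prefix: + - 5 7 9


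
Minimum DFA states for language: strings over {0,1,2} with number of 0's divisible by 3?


Track (count of 0) mod 3: states 0..2, accept at 0
Minimal DFA: 3 states


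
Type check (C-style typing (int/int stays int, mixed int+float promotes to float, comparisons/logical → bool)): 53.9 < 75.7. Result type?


Operand types: float < float
Rule: comparison yields bool
Result type: bool


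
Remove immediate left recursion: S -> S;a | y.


Left-recursive alternatives: S;a; non-recursive: y
Introduce S': S -> yS', S' -> ;aS' | ε


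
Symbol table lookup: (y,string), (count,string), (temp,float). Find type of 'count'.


Lookup 'count' → type string


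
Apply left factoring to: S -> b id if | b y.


Common prefix: 'b'
Factored: S -> b S', S' -> id if | y


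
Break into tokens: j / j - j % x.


Scan left to right, longest-match per lexeme
Tokens: ID(j), OP(/), ID(j), OP(-), ID(j), OP(%), ID(x)


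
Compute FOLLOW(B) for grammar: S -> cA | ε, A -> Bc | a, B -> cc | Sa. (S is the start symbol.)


$ ∈ FOLLOW(S). For each A -> αBβ: add FIRST(β)\{ε} to FOLLOW(B); if β nullable, add FOLLOW(A).
FOLLOW(B) = {c}


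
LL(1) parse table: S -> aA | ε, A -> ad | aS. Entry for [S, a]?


For [S, a]: 'a' ∈ FIRST(aA)
Entry: S -> aA


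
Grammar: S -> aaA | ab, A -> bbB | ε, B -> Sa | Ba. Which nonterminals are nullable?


A nonterminal is nullable iff some alternative derives ε (directly, or every symbol in it is nullable)
Nullable: {A}


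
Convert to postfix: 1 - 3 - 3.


Left to right (same or higher precedence on left)
Postfix: 1 3 - 3 -


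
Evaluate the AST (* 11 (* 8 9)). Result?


Evaluate inner: (* 8 9) = 72
Evaluate root: (* 11 72) = 792
Result: 792


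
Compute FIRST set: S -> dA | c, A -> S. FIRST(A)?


Per alternative of A: FIRST(S) = {c, d}
FIRST(A) = {c, d}


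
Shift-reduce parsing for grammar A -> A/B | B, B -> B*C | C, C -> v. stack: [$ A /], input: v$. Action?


no handle ('A/' is not any RHS); shift 'v'
Action: shift


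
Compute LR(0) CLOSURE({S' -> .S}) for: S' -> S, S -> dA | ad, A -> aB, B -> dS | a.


Start: S' -> .S
For each item with dot before a nonterminal B, add B -> .γ for every B-production
Closure: [S' -> .S, S -> .dA, S -> .ad]


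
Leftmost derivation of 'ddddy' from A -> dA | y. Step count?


Derivation: A => dA => ddA => dddA => ddddA => ddddy
Steps: 5


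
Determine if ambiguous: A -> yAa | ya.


balanced y^n…a^n: each string has a unique parse
Unambiguous


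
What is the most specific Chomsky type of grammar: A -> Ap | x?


Left-linear: every RHS is a terminal or one nonterminal followed by a terminal
Classification: Type 3 (Regular)


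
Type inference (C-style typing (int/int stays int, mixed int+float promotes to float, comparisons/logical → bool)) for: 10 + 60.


Operand types: int + int
Rule: mixed int/float promotes to float; int/int stays int
Result type: int


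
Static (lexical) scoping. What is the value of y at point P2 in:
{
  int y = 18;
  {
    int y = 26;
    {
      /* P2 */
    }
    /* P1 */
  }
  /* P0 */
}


P2's block does not declare y; resolves to the enclosing declaration at depth 1
y = 26


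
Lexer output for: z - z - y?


Scan left to right, longest-match per lexeme
Tokens: ID(z), OP(-), ID(z), OP(-), ID(y)


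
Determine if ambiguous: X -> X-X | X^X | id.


'id-id^id' has two parse trees (no precedence encoded between - and ^)
Ambiguous


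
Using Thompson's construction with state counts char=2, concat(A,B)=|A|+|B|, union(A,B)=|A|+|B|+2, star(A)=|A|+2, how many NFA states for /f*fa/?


Syntax tree has 3 char leaf(s), 0 union(s), 1 star(s)
chars contribute 3×2 = 6; each union adds +2; each star adds +2
Total: 6 + 0 + 2 = 8 states


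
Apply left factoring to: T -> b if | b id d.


Common prefix: 'b'
Factored: T -> b T', T' -> if | id d


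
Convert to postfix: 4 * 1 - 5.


Left to right (same or higher precedence on left)
Postfix: 4 1 * 5 -


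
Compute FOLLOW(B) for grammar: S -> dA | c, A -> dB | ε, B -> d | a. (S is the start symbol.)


$ ∈ FOLLOW(S). For each A -> αBβ: add FIRST(β)\{ε} to FOLLOW(B); if β nullable, add FOLLOW(A).
FOLLOW(B) = {$}


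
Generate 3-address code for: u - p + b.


Break into single-operator statements:
t1 = u - p
t2 = t1 + b


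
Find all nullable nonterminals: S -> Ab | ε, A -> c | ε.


A nonterminal is nullable iff some alternative derives ε (directly, or every symbol in it is nullable)
Nullable: {A, S}


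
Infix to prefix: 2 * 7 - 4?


left-to-right (same/higher precedence on left): tree is (- (* 2 7) 4)
Prefix: - * 2 7 4


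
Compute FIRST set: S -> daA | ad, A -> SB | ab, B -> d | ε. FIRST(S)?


Per alternative of S: FIRST(daA) = {d}; FIRST(ad) = {a}
FIRST(S) = {a, d}


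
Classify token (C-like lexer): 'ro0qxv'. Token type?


Pattern: letter/underscore followed by alphanumerics, not a keyword
Type: IDENTIFIER


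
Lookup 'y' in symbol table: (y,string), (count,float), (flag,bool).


Lookup 'y' → type string
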